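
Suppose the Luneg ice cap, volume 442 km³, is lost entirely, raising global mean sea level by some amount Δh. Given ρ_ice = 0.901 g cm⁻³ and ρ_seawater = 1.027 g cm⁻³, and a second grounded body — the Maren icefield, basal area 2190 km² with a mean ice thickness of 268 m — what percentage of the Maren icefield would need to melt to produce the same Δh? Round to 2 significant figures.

≈ 75 %

Equal sea-level rise means equal mass of meltwater, i.e. equal mass of ice lost.
Ice mass of Luneg: 3.982×10^14 kg; ice mass of Maren: 5.288×10^14 kg.
Fraction required = 3.982×10^14 / 5.288×10^14 = 0.753 → 75 %.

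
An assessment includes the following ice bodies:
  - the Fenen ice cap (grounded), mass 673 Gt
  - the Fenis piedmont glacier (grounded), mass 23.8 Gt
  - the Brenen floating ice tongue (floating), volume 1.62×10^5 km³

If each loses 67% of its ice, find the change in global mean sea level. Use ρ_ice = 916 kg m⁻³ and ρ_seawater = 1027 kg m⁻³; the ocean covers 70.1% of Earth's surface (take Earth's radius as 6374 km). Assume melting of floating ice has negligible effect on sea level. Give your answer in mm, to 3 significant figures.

Fenen: 0.67 × 673 Gt = 4.509×10^14 kg; dividing by ρ_w = 1027 kg m⁻³ gives 4.391×10^11 m³ of water.
Fenis: 0.67 × 23.8 Gt = 1.595×10^13 kg; dividing by ρ_w = 1027 kg m⁻³ gives 1.553×10^10 m³ of water.
The Brenen floating ice tongue is floating and already displaces its own weight of water, so its melt adds essentially nothing to sea level.
Total added water ≈ 4.546×10^11 m³ over 3.58×10^14 m² → Δh = 1.27×10^-3 m = 1.27 mm.

≈ 1.27 mm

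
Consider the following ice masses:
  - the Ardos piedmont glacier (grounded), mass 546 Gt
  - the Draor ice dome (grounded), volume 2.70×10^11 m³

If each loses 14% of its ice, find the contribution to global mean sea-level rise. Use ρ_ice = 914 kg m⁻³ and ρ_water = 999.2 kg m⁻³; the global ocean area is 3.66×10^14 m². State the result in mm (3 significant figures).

Ardos: 0.14 × 546 Gt = 7.644×10^13 kg; dividing by ρ_w = 999.2 kg m⁻³ gives 7.650×10^10 m³ of water.
Draor: 0.14 × 2.70×10^11 m³ × (914/999.2) = 3.458×10^10 m³ of water.
Total added water ≈ 1.111×10^11 m³ over 3.66×10^14 m² → Δh = 3.03×10^-4 m = 0.303 mm.

≈ 0.303 mm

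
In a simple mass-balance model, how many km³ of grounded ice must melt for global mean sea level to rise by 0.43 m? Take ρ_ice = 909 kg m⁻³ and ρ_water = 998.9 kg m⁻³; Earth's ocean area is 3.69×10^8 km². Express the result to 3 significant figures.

≈ 1.74×10^5 km³

Required water volume = Δh × A = 0.43 m × 3.69×10^14 m² = 1.587×10^14 m³ = 1.587×10^5 km³.
Ice volume = water volume × ρ_w/ρ_ice = 1.587×10^5 × 998.9/909 = 1.74×10^5 km³.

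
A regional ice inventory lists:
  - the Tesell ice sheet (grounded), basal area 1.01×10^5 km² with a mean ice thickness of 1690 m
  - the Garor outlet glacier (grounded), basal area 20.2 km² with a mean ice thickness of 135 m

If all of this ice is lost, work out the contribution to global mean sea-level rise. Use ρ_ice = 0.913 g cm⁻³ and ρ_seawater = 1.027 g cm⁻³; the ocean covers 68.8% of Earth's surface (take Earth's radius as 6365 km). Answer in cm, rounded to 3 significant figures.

Tesell: ice volume = 1.01×10^5 km² × 1690 m = 1.707×10^5 km³; 1.707×10^5 × (913/1027) = 1.517×10^5 km³ of water.
Garor: ice volume = 20.2 km² × 135 m = 2.727 km³; 2.727 × (913/1027) = 2.424 km³ of water.
Total added water ≈ 1.517×10^14 m³ over 3.50×10^14 m² → Δh = 0.433 m = 43.3 cm.

≈ 43.3 cm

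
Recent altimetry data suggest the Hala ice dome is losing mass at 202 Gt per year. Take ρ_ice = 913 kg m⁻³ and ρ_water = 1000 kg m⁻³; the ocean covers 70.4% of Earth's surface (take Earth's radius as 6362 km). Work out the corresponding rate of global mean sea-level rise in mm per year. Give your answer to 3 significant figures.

≈ 0.564 mm/yr

ρ_w = 1000 kg m⁻³. Annual water volume added = 202 Gt / ρ_w = 2.020×10^14 kg / 1000 kg m⁻³ = 2.020×10^11 m³.
Δh per year = 2.020×10^11 / 3.58×10^14 = 5.64×10^-4 m = 0.564 mm.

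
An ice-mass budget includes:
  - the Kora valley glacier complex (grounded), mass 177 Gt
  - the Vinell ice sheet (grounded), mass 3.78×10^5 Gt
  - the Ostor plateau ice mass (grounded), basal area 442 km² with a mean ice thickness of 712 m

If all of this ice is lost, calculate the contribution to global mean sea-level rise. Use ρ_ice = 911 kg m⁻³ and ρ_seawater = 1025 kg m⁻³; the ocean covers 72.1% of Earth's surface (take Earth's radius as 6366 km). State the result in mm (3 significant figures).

≈ 1010 mm

Kora: 177 Gt = 1.770×10^14 kg; dividing by ρ_w = 1025 kg m⁻³ gives 1.727×10^11 m³ of water.
Vinell: 3.78×10^5 Gt = 3.780×10^17 kg; dividing by ρ_w = 1025 kg m⁻³ gives 3.688×10^14 m³ of water.
Ostor: ice volume = 442 km² × 712 m = 314.7 km³; 314.7 × (911/1025) = 279.7 km³ of water.
Total added water ≈ 3.692×10^14 m³ over 3.67×10^14 m² → Δh = 1.01 m = 1010 mm.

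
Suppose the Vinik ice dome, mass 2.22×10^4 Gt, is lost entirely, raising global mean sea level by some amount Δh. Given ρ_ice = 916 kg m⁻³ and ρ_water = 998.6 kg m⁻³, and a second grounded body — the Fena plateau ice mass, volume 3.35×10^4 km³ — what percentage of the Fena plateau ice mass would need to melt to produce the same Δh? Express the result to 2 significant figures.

Equal sea-level rise means equal mass of meltwater, i.e. equal mass of ice lost.
Ice mass of Vinik: 2.220×10^16 kg; ice mass of Fena: 3.069×10^16 kg.
Fraction required = 2.220×10^16 / 3.069×10^16 = 0.723 → 72 %.

≈ 72 %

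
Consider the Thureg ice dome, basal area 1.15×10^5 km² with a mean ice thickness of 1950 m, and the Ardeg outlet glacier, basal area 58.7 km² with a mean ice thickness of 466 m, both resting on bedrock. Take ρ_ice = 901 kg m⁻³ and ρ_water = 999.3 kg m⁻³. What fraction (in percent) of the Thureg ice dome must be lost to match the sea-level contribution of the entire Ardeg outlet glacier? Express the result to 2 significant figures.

Equal sea-level rise means equal mass of meltwater, i.e. equal mass of ice lost.
Ice mass of Ardeg: 2.465×10^13 kg; ice mass of Thureg: 2.020×10^17 kg.
Fraction required = 2.465×10^13 / 2.020×10^17 = 1.22×10^-4 → 0.012 %.

≈ 0.012 %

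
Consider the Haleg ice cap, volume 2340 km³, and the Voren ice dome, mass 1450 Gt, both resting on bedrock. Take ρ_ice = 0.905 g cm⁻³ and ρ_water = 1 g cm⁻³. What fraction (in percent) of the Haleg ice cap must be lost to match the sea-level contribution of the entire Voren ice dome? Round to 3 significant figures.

Equal sea-level rise means equal mass of meltwater, i.e. equal mass of ice lost.
Ice mass of Voren: 1.450×10^15 kg; ice mass of Haleg: 2.118×10^15 kg.
Fraction required = 1.450×10^15 / 2.118×10^15 = 0.685 → 68.5 %.

≈ 68.5 %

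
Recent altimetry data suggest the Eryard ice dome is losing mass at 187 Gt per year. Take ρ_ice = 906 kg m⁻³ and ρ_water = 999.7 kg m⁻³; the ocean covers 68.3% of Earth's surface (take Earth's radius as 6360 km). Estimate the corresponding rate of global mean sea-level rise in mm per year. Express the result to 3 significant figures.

≈ 0.539 mm/yr

ρ_w = 999.7 kg m⁻³. Annual water volume added = 187 Gt / ρ_w = 1.870×10^14 kg / 999.7 kg m⁻³ = 1.871×10^11 m³.
Δh per year = 1.871×10^11 / 3.47×10^14 = 5.39×10^-4 m = 0.539 mm.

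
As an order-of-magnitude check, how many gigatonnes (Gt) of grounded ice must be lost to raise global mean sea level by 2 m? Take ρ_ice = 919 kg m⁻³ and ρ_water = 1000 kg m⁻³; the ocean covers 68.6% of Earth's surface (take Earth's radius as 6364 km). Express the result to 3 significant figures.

≈ 6.98×10^5 Gt

Required water volume = Δh × A = 2 m × 3.49×10^14 m² = 6.983×10^14 m³.
ρ_w = 1000 kg m⁻³, so the mass of water = 6.983×10^14 m³ × 1000 kg m⁻³ = 6.983×10^17 kg = 6.98×10^5 Gt (and the same mass of ice, by conservation).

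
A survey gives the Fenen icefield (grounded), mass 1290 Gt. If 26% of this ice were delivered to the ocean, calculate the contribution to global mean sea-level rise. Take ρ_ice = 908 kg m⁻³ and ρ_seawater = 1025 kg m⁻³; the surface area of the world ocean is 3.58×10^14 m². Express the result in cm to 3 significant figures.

Fenen: 0.26 × 1290 Gt = 3.354×10^14 kg; dividing by ρ_w = 1025 kg m⁻³ gives 3.272×10^11 m³ of water.
Spread over 3.58×10^14 m² of ocean, Δh = 3.272×10^11 / 3.58×10^14 = 9.14×10^-4 m = 0.0914 cm.

≈ 0.0914 cm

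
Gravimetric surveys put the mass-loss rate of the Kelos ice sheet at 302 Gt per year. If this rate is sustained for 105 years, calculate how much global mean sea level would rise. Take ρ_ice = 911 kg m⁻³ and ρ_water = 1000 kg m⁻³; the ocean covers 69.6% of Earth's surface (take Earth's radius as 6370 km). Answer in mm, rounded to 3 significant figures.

Total mass lost = 302 Gt/yr × 105 yr = 3.171×10^4 Gt = 3.171×10^16 kg.
ρ_w = 1000 kg m⁻³, so water volume = 3.171×10^16 / 1000 = 3.171×10^13 m³.
Δh = 3.171×10^13 / 3.55×10^14 = 0.0894 m = 89.4 mm.

≈ 89.4 mm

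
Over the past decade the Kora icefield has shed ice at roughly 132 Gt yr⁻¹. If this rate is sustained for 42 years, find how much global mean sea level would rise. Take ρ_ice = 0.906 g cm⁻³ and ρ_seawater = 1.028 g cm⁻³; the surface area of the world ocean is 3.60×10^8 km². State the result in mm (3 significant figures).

≈ 15.0 mm

Total mass lost = 132 Gt/yr × 42 yr = 5544 Gt = 5.544×10^15 kg.
ρ_w = 1.028 g cm⁻³ = 1028 kg m⁻³, so water volume = 5.544×10^15 / 1028 = 5.393×10^12 m³.
Δh = 5.393×10^12 / 3.60×10^14 = 0.0150 m = 15.0 mm.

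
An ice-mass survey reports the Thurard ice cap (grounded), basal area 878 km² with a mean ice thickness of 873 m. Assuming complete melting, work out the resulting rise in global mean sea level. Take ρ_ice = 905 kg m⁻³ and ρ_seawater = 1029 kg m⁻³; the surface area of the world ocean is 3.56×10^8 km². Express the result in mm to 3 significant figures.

Thurard: ice volume = 878 km² × 873 m = 766.5 km³; 766.5 × (905/1029) = 674.1 km³ of water.
Spread over 3.56×10^14 m² of ocean, Δh = 6.741×10^11 / 3.56×10^14 = 1.89×10^-3 m = 1.89 mm.

≈ 1.89 mm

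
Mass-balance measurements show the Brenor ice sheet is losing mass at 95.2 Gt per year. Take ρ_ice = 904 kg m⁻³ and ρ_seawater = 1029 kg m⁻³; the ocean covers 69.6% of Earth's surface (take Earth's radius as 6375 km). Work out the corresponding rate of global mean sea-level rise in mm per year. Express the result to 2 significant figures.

≈ 0.26 mm/yr

ρ_w = 1029 kg m⁻³. Annual water volume added = 95.2 Gt / ρ_w = 9.520×10^13 kg / 1029 kg m⁻³ = 9.252×10^10 m³.
Δh per year = 9.252×10^10 / 3.55×10^14 = 2.60×10^-4 m = 0.26 mm.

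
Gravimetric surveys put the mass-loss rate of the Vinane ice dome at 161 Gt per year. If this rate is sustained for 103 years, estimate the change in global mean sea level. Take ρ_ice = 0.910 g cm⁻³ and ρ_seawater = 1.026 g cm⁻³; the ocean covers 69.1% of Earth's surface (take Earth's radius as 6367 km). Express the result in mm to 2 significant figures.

Total mass lost = 161 Gt/yr × 103 yr = 1.658×10^4 Gt = 1.658×10^16 kg.
ρ_w = 1.026 g cm⁻³ = 1026 kg m⁻³, so water volume = 1.658×10^16 / 1026 = 1.616×10^13 m³.
Δh = 1.616×10^13 / 3.52×10^14 = 0.0459 m = 46 mm.

≈ 46 mm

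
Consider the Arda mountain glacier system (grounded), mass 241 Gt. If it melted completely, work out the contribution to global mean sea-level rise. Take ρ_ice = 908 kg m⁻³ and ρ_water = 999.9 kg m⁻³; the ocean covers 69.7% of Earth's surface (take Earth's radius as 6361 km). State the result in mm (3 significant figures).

≈ 0.680 mm

Arda: 241 Gt = 2.410×10^14 kg; dividing by ρ_w = 999.9 kg m⁻³ gives 2.410×10^11 m³ of water.
Spread over 3.54×10^14 m² of ocean, Δh = 2.410×10^11 / 3.54×10^14 = 6.80×10^-4 m = 0.680 mm.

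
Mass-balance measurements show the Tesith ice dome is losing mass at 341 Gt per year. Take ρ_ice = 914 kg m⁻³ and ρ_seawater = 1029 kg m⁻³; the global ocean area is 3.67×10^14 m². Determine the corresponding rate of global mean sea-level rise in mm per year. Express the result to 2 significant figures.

ρ_w = 1029 kg m⁻³. Annual water volume added = 341 Gt / ρ_w = 3.410×10^14 kg / 1029 kg m⁻³ = 3.314×10^11 m³.
Δh per year = 3.314×10^11 / 3.67×10^14 = 9.03×10^-4 m = 0.90 mm.

≈ 0.90 mm/yr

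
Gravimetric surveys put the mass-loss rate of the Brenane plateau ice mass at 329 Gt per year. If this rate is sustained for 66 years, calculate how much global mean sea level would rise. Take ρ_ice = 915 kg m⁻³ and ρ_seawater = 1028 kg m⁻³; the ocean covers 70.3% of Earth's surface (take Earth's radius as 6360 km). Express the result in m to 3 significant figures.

≈ 0.0591 m

Total mass lost = 329 Gt/yr × 66 yr = 2.171×10^4 Gt = 2.171×10^16 kg.
ρ_w = 1028 kg m⁻³, so water volume = 2.171×10^16 / 1028 = 2.112×10^13 m³.
Δh = 2.112×10^13 / 3.57×10^14 = 0.0591 m.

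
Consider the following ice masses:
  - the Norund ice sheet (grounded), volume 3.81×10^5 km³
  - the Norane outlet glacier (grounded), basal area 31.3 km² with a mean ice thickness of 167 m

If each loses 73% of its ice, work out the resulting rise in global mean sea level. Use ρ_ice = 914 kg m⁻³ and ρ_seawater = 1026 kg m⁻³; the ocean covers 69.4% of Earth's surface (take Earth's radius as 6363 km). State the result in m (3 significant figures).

≈ 0.702 m

Norund: 0.73 × 3.81×10^5 km³ × (914/1026) = 2.478×10^5 km³ of water.
Norane: ice volume = 31.3 km² × 167 m = 5.227 km³; 0.73 × 5.227 × (914/1026) = 3.399 km³ of water.
Total added water ≈ 2.478×10^14 m³ over 3.53×10^14 m² → Δh = 0.702 m.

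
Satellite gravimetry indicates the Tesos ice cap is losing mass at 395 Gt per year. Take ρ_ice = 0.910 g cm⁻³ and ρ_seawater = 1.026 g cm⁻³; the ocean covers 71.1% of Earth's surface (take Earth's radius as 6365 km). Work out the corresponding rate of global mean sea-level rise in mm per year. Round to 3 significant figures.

ρ_w = 1.026 g cm⁻³ = 1026 kg m⁻³. Annual water volume added = 395 Gt / ρ_w = 3.950×10^14 kg / 1026 kg m⁻³ = 3.850×10^11 m³.
Δh per year = 3.850×10^11 / 3.62×10^14 = 1.06×10^-3 m = 1.06 mm.

≈ 1.06 mm/yr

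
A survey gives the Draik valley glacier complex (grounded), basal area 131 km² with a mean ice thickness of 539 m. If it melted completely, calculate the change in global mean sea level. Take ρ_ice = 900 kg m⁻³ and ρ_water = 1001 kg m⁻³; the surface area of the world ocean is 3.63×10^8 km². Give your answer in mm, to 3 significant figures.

≈ 0.175 mm

Draik: ice volume = 131 km² × 539 m = 70.61 km³; 70.61 × (900/1001) = 63.48 km³ of water.
Spread over 3.63×10^14 m² of ocean, Δh = 6.348×10^10 / 3.63×10^14 = 1.75×10^-4 m = 0.175 mm.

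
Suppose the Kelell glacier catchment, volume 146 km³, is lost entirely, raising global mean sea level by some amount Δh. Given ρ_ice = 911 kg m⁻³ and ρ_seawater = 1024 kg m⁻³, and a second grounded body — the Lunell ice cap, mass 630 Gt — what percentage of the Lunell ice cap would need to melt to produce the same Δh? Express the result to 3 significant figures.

Equal sea-level rise means equal mass of meltwater, i.e. equal mass of ice lost.
Ice mass of Kelell: 1.330×10^14 kg; ice mass of Lunell: 6.300×10^14 kg.
Fraction required = 1.330×10^14 / 6.300×10^14 = 0.211 → 21.1 %.

≈ 21.1 %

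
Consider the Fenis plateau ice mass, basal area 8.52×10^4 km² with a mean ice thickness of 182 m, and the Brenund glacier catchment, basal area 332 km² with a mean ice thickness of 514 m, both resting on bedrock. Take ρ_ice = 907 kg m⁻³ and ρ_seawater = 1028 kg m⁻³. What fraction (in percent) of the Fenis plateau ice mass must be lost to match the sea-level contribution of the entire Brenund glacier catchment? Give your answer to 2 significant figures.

Equal sea-level rise means equal mass of meltwater, i.e. equal mass of ice lost.
Ice mass of Brenund: 1.548×10^14 kg; ice mass of Fenis: 1.406×10^16 kg.
Fraction required = 1.548×10^14 / 1.406×10^16 = 0.0110 → 1.1 %.

≈ 1.1 %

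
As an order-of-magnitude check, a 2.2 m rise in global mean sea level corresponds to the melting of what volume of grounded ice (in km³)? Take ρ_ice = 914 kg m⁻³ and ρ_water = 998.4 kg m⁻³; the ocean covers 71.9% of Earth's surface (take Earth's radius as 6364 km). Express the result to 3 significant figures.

≈ 8.79×10^5 km³

Required water volume = Δh × A = 2.2 m × 3.66×10^14 m² = 8.050×10^14 m³ = 8.050×10^5 km³.
Ice volume = water volume × ρ_w/ρ_ice = 8.050×10^5 × 998.4/914 = 8.79×10^5 km³.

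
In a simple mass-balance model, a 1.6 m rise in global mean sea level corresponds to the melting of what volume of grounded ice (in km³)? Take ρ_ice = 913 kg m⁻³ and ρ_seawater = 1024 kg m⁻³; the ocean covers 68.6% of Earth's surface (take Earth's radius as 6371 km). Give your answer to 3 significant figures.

Required water volume = Δh × A = 1.6 m × 3.50×10^14 m² = 5.598×10^14 m³ = 5.598×10^5 km³.
Ice volume = water volume × ρ_w/ρ_ice = 5.598×10^5 × 1024/913 = 6.28×10^5 km³.

≈ 6.28×10^5 km³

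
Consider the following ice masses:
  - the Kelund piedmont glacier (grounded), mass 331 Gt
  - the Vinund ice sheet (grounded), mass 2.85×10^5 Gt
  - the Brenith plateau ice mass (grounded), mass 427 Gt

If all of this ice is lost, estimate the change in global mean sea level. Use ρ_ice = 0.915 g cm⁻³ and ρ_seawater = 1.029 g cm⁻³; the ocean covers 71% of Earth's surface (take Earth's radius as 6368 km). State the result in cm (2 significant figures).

Kelund: 331 Gt = 3.310×10^14 kg; dividing by ρ_w = 1.029 g cm⁻³ = 1029 kg m⁻³ gives 3.217×10^11 m³ of water.
Vinund: 2.85×10^5 Gt = 2.850×10^17 kg; dividing by ρ_w = 1029 kg m⁻³ gives 2.770×10^14 m³ of water.
Brenith: 427 Gt = 4.270×10^14 kg; dividing by ρ_w = 1029 kg m⁻³ gives 4.150×10^11 m³ of water.
Total added water ≈ 2.777×10^14 m³ over 3.62×10^14 m² → Δh = 0.768 m = 77 cm.

≈ 77 cm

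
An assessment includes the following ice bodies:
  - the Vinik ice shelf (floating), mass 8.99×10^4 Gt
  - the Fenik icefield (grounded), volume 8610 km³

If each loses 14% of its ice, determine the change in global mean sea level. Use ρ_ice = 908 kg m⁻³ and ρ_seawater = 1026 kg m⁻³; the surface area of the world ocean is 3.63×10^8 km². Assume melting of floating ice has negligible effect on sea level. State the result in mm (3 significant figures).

≈ 2.94 mm

The Vinik ice shelf is floating and already displaces its own weight of water, so its melt adds essentially nothing to sea level.
Fenik: 0.14 × 8610 km³ × (908/1026) = 1067 km³ of water.
Total added water ≈ 1.067×10^12 m³ over 3.63×10^14 m² → Δh = 2.94×10^-3 m = 2.94 mm.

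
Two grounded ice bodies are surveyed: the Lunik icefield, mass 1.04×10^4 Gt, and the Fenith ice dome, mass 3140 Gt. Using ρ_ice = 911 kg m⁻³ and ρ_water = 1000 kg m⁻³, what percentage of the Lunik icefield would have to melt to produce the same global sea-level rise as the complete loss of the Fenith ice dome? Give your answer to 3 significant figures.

Equal sea-level rise means equal mass of meltwater, i.e. equal mass of ice lost.
Ice mass of Fenith: 3.140×10^15 kg; ice mass of Lunik: 1.040×10^16 kg.
Fraction required = 3.140×10^15 / 1.040×10^16 = 0.302 → 30.2 %.

≈ 30.2 %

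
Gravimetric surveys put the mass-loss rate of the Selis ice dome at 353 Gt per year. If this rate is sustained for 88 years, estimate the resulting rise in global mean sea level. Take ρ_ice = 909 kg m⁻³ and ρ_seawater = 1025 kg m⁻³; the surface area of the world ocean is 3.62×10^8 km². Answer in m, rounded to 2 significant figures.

Total mass lost = 353 Gt/yr × 88 yr = 3.106×10^4 Gt = 3.106×10^16 kg.
ρ_w = 1025 kg m⁻³, so water volume = 3.106×10^16 / 1025 = 3.031×10^13 m³.
Δh = 3.031×10^13 / 3.62×10^14 = 0.0837 m.

≈ 0.084 m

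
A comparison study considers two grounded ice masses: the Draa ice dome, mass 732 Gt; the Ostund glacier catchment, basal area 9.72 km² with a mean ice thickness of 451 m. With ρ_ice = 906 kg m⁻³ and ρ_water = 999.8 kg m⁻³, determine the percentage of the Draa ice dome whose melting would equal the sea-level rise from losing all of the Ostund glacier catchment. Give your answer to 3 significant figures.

Equal sea-level rise means equal mass of meltwater, i.e. equal mass of ice lost.
Ice mass of Ostund: 3.972×10^12 kg; ice mass of Draa: 7.320×10^14 kg.
Fraction required = 3.972×10^12 / 7.320×10^14 = 5.43×10^-3 → 0.543 %.

≈ 0.543 %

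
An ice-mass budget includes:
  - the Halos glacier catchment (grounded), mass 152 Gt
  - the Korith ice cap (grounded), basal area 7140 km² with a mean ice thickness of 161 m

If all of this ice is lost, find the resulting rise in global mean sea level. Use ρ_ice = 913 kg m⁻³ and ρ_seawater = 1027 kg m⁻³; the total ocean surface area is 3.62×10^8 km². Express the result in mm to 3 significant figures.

≈ 3.23 mm

Halos: 152 Gt = 1.520×10^14 kg; dividing by ρ_w = 1027 kg m⁻³ gives 1.480×10^11 m³ of water.
Korith: ice volume = 7140 km² × 161 m = 1150 km³; 1150 × (913/1027) = 1022 km³ of water.
Total added water ≈ 1.170×10^12 m³ over 3.62×10^14 m² → Δh = 3.23×10^-3 m = 3.23 mm.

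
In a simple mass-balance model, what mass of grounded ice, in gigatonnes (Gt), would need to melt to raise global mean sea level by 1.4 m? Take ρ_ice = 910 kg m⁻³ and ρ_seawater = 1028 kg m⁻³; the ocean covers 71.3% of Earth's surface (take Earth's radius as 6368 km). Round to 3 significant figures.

Required water volume = Δh × A = 1.4 m × 3.63×10^14 m² = 5.087×10^14 m³.
ρ_w = 1028 kg m⁻³, so the mass of water = 5.087×10^14 m³ × 1028 kg m⁻³ = 5.229×10^17 kg = 5.23×10^5 Gt (and the same mass of ice, by conservation).

≈ 5.23×10^5 Gt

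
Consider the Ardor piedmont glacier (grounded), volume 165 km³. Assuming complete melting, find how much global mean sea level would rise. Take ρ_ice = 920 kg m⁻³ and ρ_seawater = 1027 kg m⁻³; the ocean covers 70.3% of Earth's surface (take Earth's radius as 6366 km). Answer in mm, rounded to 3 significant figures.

Ardor: 165 km³ × (920/1027) = 147.8 km³ of water.
Spread over 3.58×10^14 m² of ocean, Δh = 1.478×10^11 / 3.58×10^14 = 4.13×10^-4 m = 0.413 mm.

≈ 0.413 mm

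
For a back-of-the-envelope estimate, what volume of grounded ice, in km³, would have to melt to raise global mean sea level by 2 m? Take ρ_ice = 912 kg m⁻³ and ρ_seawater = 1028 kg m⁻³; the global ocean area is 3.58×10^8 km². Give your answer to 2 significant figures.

Required water volume = Δh × A = 2 m × 3.58×10^14 m² = 7.160×10^14 m³ = 7.160×10^5 km³.
Ice volume = water volume × ρ_w/ρ_ice = 7.160×10^5 × 1028/912 = 8.1×10^5 km³.

≈ 8.1×10^5 km³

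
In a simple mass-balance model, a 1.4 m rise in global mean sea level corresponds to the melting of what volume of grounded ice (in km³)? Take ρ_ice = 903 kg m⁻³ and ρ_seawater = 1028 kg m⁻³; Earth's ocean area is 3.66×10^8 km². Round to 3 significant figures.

≈ 5.83×10^5 km³

Required water volume = Δh × A = 1.4 m × 3.66×10^14 m² = 5.124×10^14 m³ = 5.124×10^5 km³.
Ice volume = water volume × ρ_w/ρ_ice = 5.124×10^5 × 1028/903 = 5.83×10^5 km³.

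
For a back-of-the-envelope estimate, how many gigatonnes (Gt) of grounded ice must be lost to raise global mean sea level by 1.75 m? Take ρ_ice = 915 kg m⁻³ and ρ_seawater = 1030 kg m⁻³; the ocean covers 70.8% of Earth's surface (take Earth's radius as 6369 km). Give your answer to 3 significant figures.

Required water volume = Δh × A = 1.75 m × 3.61×10^14 m² = 6.316×10^14 m³.
ρ_w = 1030 kg m⁻³, so the mass of water = 6.316×10^14 m³ × 1030 kg m⁻³ = 6.505×10^17 kg = 6.51×10^5 Gt (and the same mass of ice, by conservation).

≈ 6.51×10^5 Gt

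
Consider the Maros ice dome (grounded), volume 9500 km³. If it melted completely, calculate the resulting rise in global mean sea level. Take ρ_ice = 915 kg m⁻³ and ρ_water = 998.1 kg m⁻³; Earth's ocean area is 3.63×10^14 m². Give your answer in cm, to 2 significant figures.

Maros: 9500 km³ × (915/998.1) = 8709 km³ of water.
Spread over 3.63×10^14 m² of ocean, Δh = 8.709×10^12 / 3.63×10^14 = 0.0240 m = 2.4 cm.

≈ 2.4 cm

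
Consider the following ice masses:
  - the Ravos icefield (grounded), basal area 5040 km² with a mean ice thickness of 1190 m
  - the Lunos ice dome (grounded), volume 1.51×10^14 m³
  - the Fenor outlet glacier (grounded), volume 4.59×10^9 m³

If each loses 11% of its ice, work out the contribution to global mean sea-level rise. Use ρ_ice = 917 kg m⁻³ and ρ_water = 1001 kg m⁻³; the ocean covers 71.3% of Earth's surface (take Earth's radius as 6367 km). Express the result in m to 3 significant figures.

Ravos: ice volume = 5040 km² × 1190 m = 5998 km³; 0.11 × 5998 × (917/1001) = 604.4 km³ of water.
Lunos: 0.11 × 1.51×10^14 m³ × (917/1001) = 1.522×10^13 m³ of water.
Fenor: 0.11 × 4.59×10^9 m³ × (917/1001) = 4.625×10^8 m³ of water.
Total added water ≈ 1.582×10^13 m³ over 3.63×10^14 m² → Δh = 0.0436 m.

≈ 0.0436 m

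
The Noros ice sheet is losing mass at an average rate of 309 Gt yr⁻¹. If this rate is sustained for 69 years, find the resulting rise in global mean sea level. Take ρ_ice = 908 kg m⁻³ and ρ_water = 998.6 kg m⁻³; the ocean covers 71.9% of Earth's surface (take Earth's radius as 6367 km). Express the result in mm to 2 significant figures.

≈ 58 mm

Total mass lost = 309 Gt/yr × 69 yr = 2.132×10^4 Gt = 2.132×10^16 kg.
ρ_w = 998.6 kg m⁻³, so water volume = 2.132×10^16 / 998.6 = 2.135×10^13 m³.
Δh = 2.135×10^13 / 3.66×10^14 = 0.0583 m = 58 mm.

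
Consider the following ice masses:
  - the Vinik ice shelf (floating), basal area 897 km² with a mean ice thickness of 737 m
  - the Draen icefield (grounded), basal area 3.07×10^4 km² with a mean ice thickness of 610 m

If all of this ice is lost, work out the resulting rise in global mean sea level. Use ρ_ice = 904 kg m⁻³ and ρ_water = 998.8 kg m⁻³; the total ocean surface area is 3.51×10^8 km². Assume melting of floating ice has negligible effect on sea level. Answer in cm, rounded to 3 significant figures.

≈ 4.83 cm

The Vinik ice shelf is floating and already displaces its own weight of water, so its melt adds essentially nothing to sea level.
Draen: ice volume = 3.07×10^4 km² × 610 m = 1.873×10^4 km³; 1.873×10^4 × (904/998.8) = 1.695×10^4 km³ of water.
Total added water ≈ 1.695×10^13 m³ over 3.51×10^14 m² → Δh = 0.0483 m = 4.83 cm.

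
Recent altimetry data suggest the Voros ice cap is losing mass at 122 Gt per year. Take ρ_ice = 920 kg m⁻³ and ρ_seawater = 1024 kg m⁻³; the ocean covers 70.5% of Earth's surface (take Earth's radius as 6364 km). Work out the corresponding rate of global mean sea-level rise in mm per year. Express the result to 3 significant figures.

≈ 0.332 mm/yr

ρ_w = 1024 kg m⁻³. Annual water volume added = 122 Gt / ρ_w = 1.220×10^14 kg / 1024 kg m⁻³ = 1.191×10^11 m³.
Δh per year = 1.191×10^11 / 3.59×10^14 = 3.32×10^-4 m = 0.332 mm.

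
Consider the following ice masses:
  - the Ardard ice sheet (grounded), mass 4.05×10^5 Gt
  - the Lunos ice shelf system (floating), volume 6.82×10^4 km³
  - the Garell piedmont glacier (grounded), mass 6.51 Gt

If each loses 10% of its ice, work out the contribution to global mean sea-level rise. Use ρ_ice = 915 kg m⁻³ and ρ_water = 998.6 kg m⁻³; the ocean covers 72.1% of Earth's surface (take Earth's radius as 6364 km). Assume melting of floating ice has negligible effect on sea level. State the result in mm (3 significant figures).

≈ 111 mm

Ardard: 0.1 × 4.05×10^5 Gt = 4.050×10^16 kg; dividing by ρ_w = 998.6 kg m⁻³ gives 4.056×10^13 m³ of water.
The Lunos ice shelf system is floating and already displaces its own weight of water, so its melt adds essentially nothing to sea level.
Garell: 0.1 × 6.51 Gt = 6.510×10^11 kg; dividing by ρ_w = 998.6 kg m⁻³ gives 6.519×10^8 m³ of water.
Total added water ≈ 4.056×10^13 m³ over 3.67×10^14 m² → Δh = 0.111 m = 111 mm.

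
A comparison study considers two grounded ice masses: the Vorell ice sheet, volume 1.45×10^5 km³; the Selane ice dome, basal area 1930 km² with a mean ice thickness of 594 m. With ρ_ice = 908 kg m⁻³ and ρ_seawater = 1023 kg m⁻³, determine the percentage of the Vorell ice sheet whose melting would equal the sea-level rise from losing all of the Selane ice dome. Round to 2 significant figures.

Equal sea-level rise means equal mass of meltwater, i.e. equal mass of ice lost.
Ice mass of Selane: 1.041×10^15 kg; ice mass of Vorell: 1.317×10^17 kg.
Fraction required = 1.041×10^15 / 1.317×10^17 = 7.91×10^-3 → 0.79 %.

≈ 0.79 %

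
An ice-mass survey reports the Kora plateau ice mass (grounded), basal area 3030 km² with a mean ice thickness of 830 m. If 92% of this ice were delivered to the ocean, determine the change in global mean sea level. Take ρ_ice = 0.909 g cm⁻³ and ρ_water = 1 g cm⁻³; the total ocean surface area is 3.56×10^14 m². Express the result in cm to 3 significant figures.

≈ 0.591 cm

Kora: ice volume = 3030 km² × 830 m = 2515 km³; 0.92 × 2515 × (909/1000) = 2103 km³ of water.
Spread over 3.56×10^14 m² of ocean, Δh = 2.103×10^12 / 3.56×10^14 = 5.91×10^-3 m = 0.591 cm.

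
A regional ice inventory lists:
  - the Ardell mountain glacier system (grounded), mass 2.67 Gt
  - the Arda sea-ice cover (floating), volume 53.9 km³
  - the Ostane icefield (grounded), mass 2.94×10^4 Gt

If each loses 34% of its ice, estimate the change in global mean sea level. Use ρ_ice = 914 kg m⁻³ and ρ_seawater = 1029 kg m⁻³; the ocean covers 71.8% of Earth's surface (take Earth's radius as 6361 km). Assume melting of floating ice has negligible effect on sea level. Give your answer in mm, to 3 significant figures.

Ardell: 0.34 × 2.67 Gt = 9.078×10^11 kg; dividing by ρ_w = 1029 kg m⁻³ gives 8.822×10^8 m³ of water.
The Arda sea-ice cover is floating and already displaces its own weight of water, so its melt adds essentially nothing to sea level.
Ostane: 0.34 × 2.94×10^4 Gt = 9.996×10^15 kg; dividing by ρ_w = 1029 kg m⁻³ gives 9.714×10^12 m³ of water.
Total added water ≈ 9.715×10^12 m³ over 3.65×10^14 m² → Δh = 0.0266 m = 26.6 mm.

≈ 26.6 mm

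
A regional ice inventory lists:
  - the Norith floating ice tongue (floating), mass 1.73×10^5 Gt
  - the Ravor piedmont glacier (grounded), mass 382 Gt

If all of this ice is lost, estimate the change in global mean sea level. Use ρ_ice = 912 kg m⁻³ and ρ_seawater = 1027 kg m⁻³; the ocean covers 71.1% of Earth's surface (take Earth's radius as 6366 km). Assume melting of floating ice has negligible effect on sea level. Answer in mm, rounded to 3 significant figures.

The Norith floating ice tongue is floating and already displaces its own weight of water, so its melt adds essentially nothing to sea level.
Ravor: 382 Gt = 3.820×10^14 kg; dividing by ρ_w = 1027 kg m⁻³ gives 3.720×10^11 m³ of water.
Total added water ≈ 3.720×10^11 m³ over 3.62×10^14 m² → Δh = 1.03×10^-3 m = 1.03 mm.

≈ 1.03 mm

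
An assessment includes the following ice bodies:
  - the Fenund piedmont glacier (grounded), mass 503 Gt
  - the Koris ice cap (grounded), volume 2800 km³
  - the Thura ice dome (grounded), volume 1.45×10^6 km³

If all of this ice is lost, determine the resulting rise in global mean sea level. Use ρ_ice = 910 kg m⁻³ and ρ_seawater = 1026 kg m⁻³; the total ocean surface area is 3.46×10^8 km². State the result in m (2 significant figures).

≈ 3.7 m

Fenund: 503 Gt = 5.030×10^14 kg; dividing by ρ_w = 1026 kg m⁻³ gives 4.903×10^11 m³ of water.
Koris: 2800 km³ × (910/1026) = 2483 km³ of water.
Thura: 1.45×10^6 km³ × (910/1026) = 1.286×10^6 km³ of water.
Total added water ≈ 1.289×10^15 m³ over 3.46×10^14 m² → Δh = 3.73 m.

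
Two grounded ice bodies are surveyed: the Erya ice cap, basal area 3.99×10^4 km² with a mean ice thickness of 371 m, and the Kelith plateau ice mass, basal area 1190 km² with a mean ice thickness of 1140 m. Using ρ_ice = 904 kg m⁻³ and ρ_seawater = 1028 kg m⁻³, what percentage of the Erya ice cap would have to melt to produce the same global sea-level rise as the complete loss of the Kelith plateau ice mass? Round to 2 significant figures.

≈ 9.2 %

Equal sea-level rise means equal mass of meltwater, i.e. equal mass of ice lost.
Ice mass of Kelith: 1.226×10^15 kg; ice mass of Erya: 1.338×10^16 kg.
Fraction required = 1.226×10^15 / 1.338×10^16 = 0.0916 → 9.2 %.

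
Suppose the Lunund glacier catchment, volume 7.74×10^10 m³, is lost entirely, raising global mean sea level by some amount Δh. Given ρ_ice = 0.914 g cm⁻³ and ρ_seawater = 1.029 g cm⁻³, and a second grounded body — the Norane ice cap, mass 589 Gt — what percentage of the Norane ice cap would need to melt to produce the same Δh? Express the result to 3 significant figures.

≈ 12.0 %

Equal sea-level rise means equal mass of meltwater, i.e. equal mass of ice lost.
Ice mass of Lunund: 7.074×10^13 kg; ice mass of Norane: 5.890×10^14 kg.
Fraction required = 7.074×10^13 / 5.890×10^14 = 0.120 → 12.0 %.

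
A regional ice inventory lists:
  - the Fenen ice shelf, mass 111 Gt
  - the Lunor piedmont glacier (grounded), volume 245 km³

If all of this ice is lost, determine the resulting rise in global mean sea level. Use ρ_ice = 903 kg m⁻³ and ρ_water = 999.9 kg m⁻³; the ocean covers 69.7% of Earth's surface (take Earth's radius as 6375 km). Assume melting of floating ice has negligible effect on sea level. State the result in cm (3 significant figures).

≈ 0.0622 cm

The Fenen ice shelf is floating and already displaces its own weight of water, so its melt adds essentially nothing to sea level.
Lunor: 245 km³ × (903/999.9) = 221.3 km³ of water.
Total added water ≈ 2.213×10^11 m³ over 3.56×10^14 m² → Δh = 6.22×10^-4 m = 0.0622 cm.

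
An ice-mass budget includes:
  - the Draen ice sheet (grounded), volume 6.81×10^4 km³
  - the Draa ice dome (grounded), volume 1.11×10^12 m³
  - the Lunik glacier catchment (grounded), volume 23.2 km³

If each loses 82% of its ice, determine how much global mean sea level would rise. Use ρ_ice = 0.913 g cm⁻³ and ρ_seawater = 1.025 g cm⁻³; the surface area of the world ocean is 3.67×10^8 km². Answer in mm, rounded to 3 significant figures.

≈ 138 mm

Draen: 0.82 × 6.81×10^4 km³ × (913/1025) = 4.974×10^4 km³ of water.
Draa: 0.82 × 1.11×10^12 m³ × (913/1025) = 8.107×10^11 m³ of water.
Lunik: 0.82 × 23.2 km³ × (913/1025) = 16.95 km³ of water.
Total added water ≈ 5.057×10^13 m³ over 3.67×10^14 m² → Δh = 0.138 m = 138 mm.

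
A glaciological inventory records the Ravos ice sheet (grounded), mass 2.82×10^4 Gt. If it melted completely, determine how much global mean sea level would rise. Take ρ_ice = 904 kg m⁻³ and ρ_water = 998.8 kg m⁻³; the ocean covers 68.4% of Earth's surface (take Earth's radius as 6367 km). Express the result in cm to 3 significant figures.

≈ 8.10 cm

Ravos: 2.82×10^4 Gt = 2.820×10^16 kg; dividing by ρ_w = 998.8 kg m⁻³ gives 2.823×10^13 m³ of water.
Spread over 3.48×10^14 m² of ocean, Δh = 2.823×10^13 / 3.48×10^14 = 0.0810 m = 8.10 cm.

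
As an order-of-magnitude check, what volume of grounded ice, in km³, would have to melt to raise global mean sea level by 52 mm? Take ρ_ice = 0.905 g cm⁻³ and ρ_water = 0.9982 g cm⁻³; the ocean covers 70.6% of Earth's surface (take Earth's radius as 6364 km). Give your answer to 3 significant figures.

≈ 2.06×10^4 km³

Required water volume = Δh × A = 0.052 m × 3.59×10^14 m² = 1.868×10^13 m³ = 1.868×10^4 km³.
Ice volume = water volume × ρ_w/ρ_ice = 1.868×10^4 × 998.2/905 = 2.06×10^4 km³.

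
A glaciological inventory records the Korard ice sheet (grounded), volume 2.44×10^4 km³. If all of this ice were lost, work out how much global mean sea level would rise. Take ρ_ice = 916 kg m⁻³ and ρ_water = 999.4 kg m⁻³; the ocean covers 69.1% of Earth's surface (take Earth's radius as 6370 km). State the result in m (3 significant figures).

Korard: 2.44×10^4 km³ × (916/999.4) = 2.236×10^4 km³ of water.
Spread over 3.52×10^14 m² of ocean, Δh = 2.236×10^13 / 3.52×10^14 = 0.0635 m.

≈ 0.0635 m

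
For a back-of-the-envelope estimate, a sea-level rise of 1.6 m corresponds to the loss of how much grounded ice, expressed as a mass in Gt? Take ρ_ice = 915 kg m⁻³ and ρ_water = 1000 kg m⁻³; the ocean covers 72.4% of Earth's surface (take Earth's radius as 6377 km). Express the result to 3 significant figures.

Required water volume = Δh × A = 1.6 m × 3.70×10^14 m² = 5.920×10^14 m³.
ρ_w = 1000 kg m⁻³, so the mass of water = 5.920×10^14 m³ × 1000 kg m⁻³ = 5.920×10^17 kg = 5.92×10^5 Gt (and the same mass of ice, by conservation).

≈ 5.92×10^5 Gt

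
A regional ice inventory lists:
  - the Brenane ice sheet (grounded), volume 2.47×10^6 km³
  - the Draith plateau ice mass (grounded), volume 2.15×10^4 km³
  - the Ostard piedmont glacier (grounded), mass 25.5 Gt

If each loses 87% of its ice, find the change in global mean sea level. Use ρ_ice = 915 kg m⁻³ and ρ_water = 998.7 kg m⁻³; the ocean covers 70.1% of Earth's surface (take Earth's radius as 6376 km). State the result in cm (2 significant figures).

Brenane: 0.87 × 2.47×10^6 km³ × (915/998.7) = 1.969×10^6 km³ of water.
Draith: 0.87 × 2.15×10^4 km³ × (915/998.7) = 1.714×10^4 km³ of water.
Ostard: 0.87 × 25.5 Gt = 2.218×10^13 kg; dividing by ρ_w = 998.7 kg m⁻³ gives 2.221×10^10 m³ of water.
Total added water ≈ 1.986×10^15 m³ over 3.58×10^14 m² → Δh = 5.55 m = 550 cm.

≈ 550 cm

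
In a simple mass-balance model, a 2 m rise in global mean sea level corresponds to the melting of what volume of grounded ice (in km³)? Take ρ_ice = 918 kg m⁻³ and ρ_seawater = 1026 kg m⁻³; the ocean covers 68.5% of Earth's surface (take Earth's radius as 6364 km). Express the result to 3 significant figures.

Required water volume = Δh × A = 2 m × 3.49×10^14 m² = 6.973×10^14 m³ = 6.973×10^5 km³.
Ice volume = water volume × ρ_w/ρ_ice = 6.973×10^5 × 1026/918 = 7.79×10^5 km³.

≈ 7.79×10^5 km³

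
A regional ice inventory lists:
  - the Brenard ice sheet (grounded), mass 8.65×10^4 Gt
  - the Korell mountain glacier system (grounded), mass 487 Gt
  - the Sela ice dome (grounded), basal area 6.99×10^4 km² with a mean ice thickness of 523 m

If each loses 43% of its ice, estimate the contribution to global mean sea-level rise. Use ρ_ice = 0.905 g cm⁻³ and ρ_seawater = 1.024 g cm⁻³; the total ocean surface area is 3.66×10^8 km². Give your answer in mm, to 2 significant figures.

≈ 140 mm

Brenard: 0.43 × 8.65×10^4 Gt = 3.720×10^16 kg; dividing by ρ_w = 1.024 g cm⁻³ = 1024 kg m⁻³ gives 3.632×10^13 m³ of water.
Korell: 0.43 × 487 Gt = 2.094×10^14 kg; dividing by ρ_w = 1024 kg m⁻³ gives 2.045×10^11 m³ of water.
Sela: ice volume = 6.99×10^4 km² × 523 m = 3.656×10^4 km³; 0.43 × 3.656×10^4 × (905/1024) = 1.389×10^4 km³ of water.
Total added water ≈ 5.042×10^13 m³ over 3.66×10^14 m² → Δh = 0.138 m = 140 mm.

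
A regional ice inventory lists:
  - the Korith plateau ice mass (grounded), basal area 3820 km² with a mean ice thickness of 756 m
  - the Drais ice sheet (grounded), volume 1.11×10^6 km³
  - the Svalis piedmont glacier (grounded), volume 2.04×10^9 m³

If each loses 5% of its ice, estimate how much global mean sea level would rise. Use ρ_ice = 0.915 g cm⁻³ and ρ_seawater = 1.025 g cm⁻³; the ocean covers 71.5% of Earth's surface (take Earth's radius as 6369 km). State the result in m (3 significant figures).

≈ 0.136 m

Korith: ice volume = 3820 km² × 756 m = 2888 km³; 0.05 × 2888 × (915/1025) = 128.9 km³ of water.
Drais: 0.05 × 1.11×10^6 km³ × (915/1025) = 4.954×10^4 km³ of water.
Svalis: 0.05 × 2.04×10^9 m³ × (915/1025) = 9.105×10^7 m³ of water.
Total added water ≈ 4.967×10^13 m³ over 3.64×10^14 m² → Δh = 0.136 m.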